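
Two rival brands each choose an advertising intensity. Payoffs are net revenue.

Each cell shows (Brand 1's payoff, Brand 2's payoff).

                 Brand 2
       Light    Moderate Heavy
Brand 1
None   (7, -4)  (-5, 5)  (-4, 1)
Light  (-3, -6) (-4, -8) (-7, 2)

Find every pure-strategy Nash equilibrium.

There is no pure-strategy Nash equilibrium.

(None, Light): Brand 2 can switch to Moderate (-4 → 5). Not NE.
(None, Moderate): Brand 1 can switch to Light (-5 → -4). Not NE.
(None, Heavy): Brand 2 can switch to Moderate (1 → 5). Not NE.
(Light, Light): Brand 1 can switch to None (-3 → 7). Not NE.
(Light, Moderate): Brand 2 can switch to Light (-8 → -6). Not NE.
(Light, Heavy): Brand 1 can switch to None (-7 → -4). Not NE.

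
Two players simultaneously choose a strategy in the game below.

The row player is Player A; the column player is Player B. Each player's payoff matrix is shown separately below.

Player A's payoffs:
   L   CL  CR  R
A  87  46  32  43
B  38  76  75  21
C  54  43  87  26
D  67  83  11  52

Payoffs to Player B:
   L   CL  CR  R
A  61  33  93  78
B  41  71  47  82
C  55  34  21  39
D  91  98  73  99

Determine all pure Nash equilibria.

Mark each player's best response to every combination of opponents' strategies; a profile where every player is best-responding is a pure Nash equilibrium.
Player A against L: payoffs 87, 38, 54, 67 → best response A.
Player A against CL: payoffs 46, 76, 43, 83 → best response D.
Player A against CR: payoffs 32, 75, 87, 11 → best response C.
Player A against R: payoffs 43, 21, 26, 52 → best response D.
Player B against A: payoffs 61, 33, 93, 78 → best response CR.
Player B against B: payoffs 41, 71, 47, 82 → best response R.
Player B against C: payoffs 55, 34, 21, 39 → best response L.
Player B against D: payoffs 91, 98, 73, 99 → best response R.
Mutual best responses: (D, R).

(D, R)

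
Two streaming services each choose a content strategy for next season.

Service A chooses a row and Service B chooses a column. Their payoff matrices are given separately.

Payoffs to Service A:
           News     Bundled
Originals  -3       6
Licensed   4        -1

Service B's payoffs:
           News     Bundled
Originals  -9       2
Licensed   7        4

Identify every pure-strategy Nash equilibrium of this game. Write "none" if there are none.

(Originals, Bundled) and (Licensed, News)

Service A against News: payoffs -3, 4 → best response Licensed.
Service A against Bundled: payoffs 6, -1 → best response Originals.
Service B against Originals: payoffs -9, 2 → best response Bundled.
Service B against Licensed: payoffs 7, 4 → best response News.
Mutual best responses: (Originals, Bundled); (Licensed, News).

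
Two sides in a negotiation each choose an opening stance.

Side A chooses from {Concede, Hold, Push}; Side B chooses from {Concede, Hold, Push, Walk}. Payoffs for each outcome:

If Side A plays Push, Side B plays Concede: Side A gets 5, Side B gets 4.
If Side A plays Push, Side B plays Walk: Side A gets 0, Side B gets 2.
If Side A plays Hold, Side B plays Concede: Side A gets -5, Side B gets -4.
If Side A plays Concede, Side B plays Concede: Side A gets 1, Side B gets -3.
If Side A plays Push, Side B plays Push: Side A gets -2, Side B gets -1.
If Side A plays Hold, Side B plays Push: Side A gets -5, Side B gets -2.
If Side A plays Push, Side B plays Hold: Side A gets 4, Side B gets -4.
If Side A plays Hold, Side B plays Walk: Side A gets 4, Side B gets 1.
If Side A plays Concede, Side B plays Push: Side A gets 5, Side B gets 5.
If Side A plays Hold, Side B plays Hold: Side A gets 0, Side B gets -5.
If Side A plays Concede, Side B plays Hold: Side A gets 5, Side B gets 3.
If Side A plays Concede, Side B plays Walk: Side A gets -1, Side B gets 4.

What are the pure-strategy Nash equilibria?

For each player, find the best response to each opponent profile; mutual best responses are the pure NE.
Side A against Concede: payoffs 1, -5, 5 → best response Push.
Side A against Hold: payoffs 5, 0, 4 → best response Concede.
Side A against Push: payoffs 5, -5, -2 → best response Concede.
Side A against Walk: payoffs -1, 4, 0 → best response Hold.
Side B against Concede: payoffs -3, 3, 5, 4 → best response Push.
Side B against Hold: payoffs -4, -5, -2, 1 → best response Walk.
Side B against Push: payoffs 4, -4, -1, 2 → best response Concede.
Mutual best responses: (Concede, Push); (Hold, Walk); (Push, Concede).

(Concede, Push), (Hold, Walk), (Push, Concede)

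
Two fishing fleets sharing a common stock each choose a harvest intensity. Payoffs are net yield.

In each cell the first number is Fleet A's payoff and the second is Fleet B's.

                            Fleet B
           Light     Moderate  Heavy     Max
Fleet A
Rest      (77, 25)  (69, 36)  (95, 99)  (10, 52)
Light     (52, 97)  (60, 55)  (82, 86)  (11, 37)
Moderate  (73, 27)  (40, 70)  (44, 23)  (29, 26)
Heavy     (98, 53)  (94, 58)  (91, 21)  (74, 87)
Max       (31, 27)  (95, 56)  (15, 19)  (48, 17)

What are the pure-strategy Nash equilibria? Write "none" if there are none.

Fleet A against Light: payoffs 77, 52, 73, 98, 31 → best response Heavy.
Fleet A against Moderate: payoffs 69, 60, 40, 94, 95 → best response Max.
Fleet A against Heavy: payoffs 95, 82, 44, 91, 15 → best response Rest.
Fleet A against Max: payoffs 10, 11, 29, 74, 48 → best response Heavy.
Fleet B against Rest: payoffs 25, 36, 99, 52 → best response Heavy.
Fleet B against Light: payoffs 97, 55, 86, 37 → best response Light.
Fleet B against Moderate: payoffs 27, 70, 23, 26 → best response Moderate.
Fleet B against Heavy: payoffs 53, 58, 21, 87 → best response Max.
Fleet B against Max: payoffs 27, 56, 19, 17 → best response Moderate.
Mutual best responses: (Rest, Heavy); (Heavy, Max); (Max, Moderate).

Pure-strategy Nash equilibria: (Rest, Heavy) and (Heavy, Max) and (Max, Moderate)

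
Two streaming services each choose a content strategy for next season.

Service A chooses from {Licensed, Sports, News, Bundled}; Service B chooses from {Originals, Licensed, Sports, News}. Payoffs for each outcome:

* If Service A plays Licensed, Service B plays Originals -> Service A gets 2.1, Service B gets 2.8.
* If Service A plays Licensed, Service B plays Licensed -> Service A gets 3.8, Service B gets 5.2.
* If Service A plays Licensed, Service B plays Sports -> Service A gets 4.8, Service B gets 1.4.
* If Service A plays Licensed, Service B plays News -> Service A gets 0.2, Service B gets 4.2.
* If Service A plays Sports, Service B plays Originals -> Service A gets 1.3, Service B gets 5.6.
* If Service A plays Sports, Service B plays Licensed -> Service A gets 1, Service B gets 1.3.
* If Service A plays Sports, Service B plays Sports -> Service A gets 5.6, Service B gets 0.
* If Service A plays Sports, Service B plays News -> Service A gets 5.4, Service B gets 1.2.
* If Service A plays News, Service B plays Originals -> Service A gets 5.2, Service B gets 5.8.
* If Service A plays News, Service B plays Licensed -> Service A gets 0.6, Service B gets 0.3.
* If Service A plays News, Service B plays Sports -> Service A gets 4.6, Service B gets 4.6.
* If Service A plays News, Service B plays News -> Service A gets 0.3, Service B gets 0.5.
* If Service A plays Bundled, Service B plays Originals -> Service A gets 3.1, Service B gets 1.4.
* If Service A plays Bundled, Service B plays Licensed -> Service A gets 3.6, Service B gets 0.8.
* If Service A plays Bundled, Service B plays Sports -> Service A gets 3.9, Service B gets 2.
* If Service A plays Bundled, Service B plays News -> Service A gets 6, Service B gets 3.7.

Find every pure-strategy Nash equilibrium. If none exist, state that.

Service A against Originals: payoffs 2.1, 1.3, 5.2, 3.1 → best response News.
Service A against Licensed: payoffs 3.8, 1, 0.6, 3.6 → best response Licensed.
Service A against Sports: payoffs 4.8, 5.6, 4.6, 3.9 → best response Sports.
Service A against News: payoffs 0.2, 5.4, 0.3, 6 → best response Bundled.
Service B against Licensed: payoffs 2.8, 5.2, 1.4, 4.2 → best response Licensed.
Service B against Sports: payoffs 5.6, 1.3, 0, 1.2 → best response Originals.
Service B against News: payoffs 5.8, 0.3, 4.6, 0.5 → best response Originals.
Service B against Bundled: payoffs 1.4, 0.8, 2, 3.7 → best response News.
Mutual best responses: (Licensed, Licensed); (News, Originals); (Bundled, News).

The pure Nash equilibria are (Licensed, Licensed) and (News, Originals) and (Bundled, News).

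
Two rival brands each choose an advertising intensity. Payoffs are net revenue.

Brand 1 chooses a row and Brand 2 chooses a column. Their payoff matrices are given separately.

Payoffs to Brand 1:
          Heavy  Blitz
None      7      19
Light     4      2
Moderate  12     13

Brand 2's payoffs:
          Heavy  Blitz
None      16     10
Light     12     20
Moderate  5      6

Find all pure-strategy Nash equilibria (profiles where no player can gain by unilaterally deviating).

No pure-strategy Nash equilibrium.

(None, Heavy): Brand 1 can switch to Moderate (7 → 12). Not NE.
(None, Blitz): Brand 2 can switch to Heavy (10 → 16). Not NE.
(Light, Heavy): Brand 1 can switch to None (4 → 7). Not NE.
(Light, Blitz): Brand 1 can switch to None (2 → 19). Not NE.
(Moderate, Heavy): Brand 2 can switch to Blitz (5 → 6). Not NE.
(Moderate, Blitz): Brand 1 can switch to None (13 → 19). Not NE.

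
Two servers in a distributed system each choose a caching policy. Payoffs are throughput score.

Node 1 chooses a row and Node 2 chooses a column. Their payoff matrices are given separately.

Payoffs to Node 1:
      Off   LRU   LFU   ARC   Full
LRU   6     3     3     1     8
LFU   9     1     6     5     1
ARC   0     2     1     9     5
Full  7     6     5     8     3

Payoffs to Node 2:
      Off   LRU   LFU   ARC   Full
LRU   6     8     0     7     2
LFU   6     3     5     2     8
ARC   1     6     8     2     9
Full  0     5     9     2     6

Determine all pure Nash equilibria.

Node 1 against Off: payoffs 6, 9, 0, 7 → best response LFU.
Node 1 against LRU: payoffs 3, 1, 2, 6 → best response Full.
Node 1 against LFU: payoffs 3, 6, 1, 5 → best response LFU.
Node 1 against ARC: payoffs 1, 5, 9, 8 → best response ARC.
Node 1 against Full: payoffs 8, 1, 5, 3 → best response LRU.
Node 2 against LRU: payoffs 6, 8, 0, 7, 2 → best response LRU.
Node 2 against LFU: payoffs 6, 3, 5, 2, 8 → best response Full.
Node 2 against ARC: payoffs 1, 6, 8, 2, 9 → best response Full.
Node 2 against Full: payoffs 0, 5, 9, 2, 6 → best response LFU.
No profile is a mutual best response for all players.

There is no pure-strategy Nash equilibrium.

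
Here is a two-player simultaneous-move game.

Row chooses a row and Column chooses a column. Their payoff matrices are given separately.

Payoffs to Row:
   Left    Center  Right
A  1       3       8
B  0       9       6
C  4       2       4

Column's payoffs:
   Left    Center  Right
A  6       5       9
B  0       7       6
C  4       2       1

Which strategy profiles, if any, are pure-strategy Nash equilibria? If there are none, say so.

(A, Left): Row can switch to C (1 → 4). Not NE.
(A, Center): Row can switch to B (3 → 9). Not NE.
(A, Right): Row gets 8, best alternative 6; Column gets 9, best alternative 6. No profitable deviation — NE.
(B, Left): Row can switch to A (0 → 1). Not NE.
(B, Center): Row gets 9, best alternative 3; Column gets 7, best alternative 6. No profitable deviation — NE.
(B, Right): Row can switch to A (6 → 8). Not NE.
(C, Left): Row gets 4, best alternative 1; Column gets 4, best alternative 2. No profitable deviation — NE.
(C, Center): Row can switch to A (2 → 3). Not NE.
(C, Right): Row can switch to A (4 → 8). Not NE.

(A, Right) and (B, Center) and (C, Left)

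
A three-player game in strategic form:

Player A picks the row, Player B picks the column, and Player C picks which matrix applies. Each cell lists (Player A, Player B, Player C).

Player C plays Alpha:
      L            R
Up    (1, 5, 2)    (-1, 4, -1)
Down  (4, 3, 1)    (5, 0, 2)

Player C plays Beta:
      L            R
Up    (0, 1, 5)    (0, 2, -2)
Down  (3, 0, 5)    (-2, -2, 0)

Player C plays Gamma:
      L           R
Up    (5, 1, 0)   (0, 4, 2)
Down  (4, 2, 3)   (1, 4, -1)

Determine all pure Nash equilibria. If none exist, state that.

(Down, L, Beta)

Player A against (L, Alpha): payoffs 1, 4 → best response Down.
Player A against (L, Beta): payoffs 0, 3 → best response Down.
Player A against (L, Gamma): payoffs 5, 4 → best response Up.
Player A against (R, Alpha): payoffs -1, 5 → best response Down.
Player A against (R, Beta): payoffs 0, -2 → best response Up.
Player A against (R, Gamma): payoffs 0, 1 → best response Down.
Player B against (Up, Alpha): payoffs 5, 4 → best response L.
Player B against (Up, Beta): payoffs 1, 2 → best response R.
Player B against (Up, Gamma): payoffs 1, 4 → best response R.
Player B against (Down, Alpha): payoffs 3, 0 → best response L.
Player B against (Down, Beta): payoffs 0, -2 → best response L.
Player B against (Down, Gamma): payoffs 2, 4 → best response R.
Player C against (Up, L): payoffs 2, 5, 0 → best response Beta.
Player C against (Up, R): payoffs -1, -2, 2 → best response Gamma.
Player C against (Down, L): payoffs 1, 5, 3 → best response Beta.
Player C against (Down, R): payoffs 2, 0, -1 → best response Alpha.
Mutual best responses: (Down, L, Beta).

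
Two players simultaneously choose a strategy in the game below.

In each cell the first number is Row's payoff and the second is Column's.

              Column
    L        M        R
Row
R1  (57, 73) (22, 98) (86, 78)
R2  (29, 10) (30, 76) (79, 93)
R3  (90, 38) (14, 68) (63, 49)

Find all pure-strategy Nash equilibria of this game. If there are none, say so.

(R1, L): Row can switch to R3 (57 → 90). Not NE.
(R1, M): Row can switch to R2 (22 → 30). Not NE.
(R1, R): Column can switch to M (78 → 98). Not NE.
(R2, L): Row can switch to R1 (29 → 57). Not NE.
(R2, M): Column can switch to R (76 → 93). Not NE.
(R2, R): Row can switch to R1 (79 → 86). Not NE.
(R3, L): Column can switch to M (38 → 68). Not NE.
(R3, M): Row can switch to R1 (14 → 22). Not NE.
(R3, R): Row can switch to R1 (63 → 86). Not NE.

This game has no pure Nash equilibrium.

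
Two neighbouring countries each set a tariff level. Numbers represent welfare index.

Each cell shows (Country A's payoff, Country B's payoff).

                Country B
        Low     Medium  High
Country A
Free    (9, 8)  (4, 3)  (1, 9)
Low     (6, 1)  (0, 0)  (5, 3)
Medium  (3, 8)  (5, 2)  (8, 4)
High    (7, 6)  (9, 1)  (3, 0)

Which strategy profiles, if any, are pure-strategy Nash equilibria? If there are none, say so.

This game has no pure Nash equilibrium.

(Free, Low): Country B can switch to High (8 → 9). Not NE.
(Free, Medium): Country A can switch to Medium (4 → 5). Not NE.
(Free, High): Country A can switch to Low (1 → 5). Not NE.
(Low, Low): Country A can switch to Free (6 → 9). Not NE.
(Low, Medium): Country A can switch to Free (0 → 4). Not NE.
(Low, High): Country A can switch to Medium (5 → 8). Not NE.
(Medium, Low): Country A can switch to Free (3 → 9). Not NE.
(Medium, Medium): Country A can switch to High (5 → 9). Not NE.
(Medium, High): Country B can switch to Low (4 → 8). Not NE.
(High, Low): Country A can switch to Free (7 → 9). Not NE.
(The remaining 2 profiles each have a profitable deviation by the same check.)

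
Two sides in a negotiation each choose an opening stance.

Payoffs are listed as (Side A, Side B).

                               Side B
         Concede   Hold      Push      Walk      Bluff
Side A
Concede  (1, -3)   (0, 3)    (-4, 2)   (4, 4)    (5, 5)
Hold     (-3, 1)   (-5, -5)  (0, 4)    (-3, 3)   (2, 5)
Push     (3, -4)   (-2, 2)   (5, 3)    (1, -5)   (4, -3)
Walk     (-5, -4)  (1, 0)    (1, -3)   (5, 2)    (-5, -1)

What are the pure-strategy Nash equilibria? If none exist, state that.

Side A against Concede: payoffs 1, -3, 3, -5 → best response Push.
Side A against Hold: payoffs 0, -5, -2, 1 → best response Walk.
Side A against Push: payoffs -4, 0, 5, 1 → best response Push.
Side A against Walk: payoffs 4, -3, 1, 5 → best response Walk.
Side A against Bluff: payoffs 5, 2, 4, -5 → best response Concede.
Side B against Concede: payoffs -3, 3, 2, 4, 5 → best response Bluff.
Side B against Hold: payoffs 1, -5, 4, 3, 5 → best response Bluff.
Side B against Push: payoffs -4, 2, 3, -5, -3 → best response Push.
Side B against Walk: payoffs -4, 0, -3, 2, -1 → best response Walk.
Mutual best responses: (Concede, Bluff); (Push, Push); (Walk, Walk).

Pure-strategy Nash equilibria: (Concede, Bluff), (Push, Push), (Walk, Walk)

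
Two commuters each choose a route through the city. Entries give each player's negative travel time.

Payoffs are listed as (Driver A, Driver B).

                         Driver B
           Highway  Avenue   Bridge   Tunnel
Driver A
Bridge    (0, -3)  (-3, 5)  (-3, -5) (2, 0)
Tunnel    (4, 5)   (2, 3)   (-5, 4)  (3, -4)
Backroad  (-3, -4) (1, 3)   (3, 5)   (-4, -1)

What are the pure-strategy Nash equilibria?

Pure-strategy Nash equilibria: (Tunnel, Highway) and (Backroad, Bridge)

Driver A against Highway: payoffs 0, 4, -3 → best response Tunnel.
Driver A against Avenue: payoffs -3, 2, 1 → best response Tunnel.
Driver A against Bridge: payoffs -3, -5, 3 → best response Backroad.
Driver A against Tunnel: payoffs 2, 3, -4 → best response Tunnel.
Driver B against Bridge: payoffs -3, 5, -5, 0 → best response Avenue.
Driver B against Tunnel: payoffs 5, 3, 4, -4 → best response Highway.
Driver B against Backroad: payoffs -4, 3, 5, -1 → best response Bridge.
Mutual best responses: (Tunnel, Highway); (Backroad, Bridge).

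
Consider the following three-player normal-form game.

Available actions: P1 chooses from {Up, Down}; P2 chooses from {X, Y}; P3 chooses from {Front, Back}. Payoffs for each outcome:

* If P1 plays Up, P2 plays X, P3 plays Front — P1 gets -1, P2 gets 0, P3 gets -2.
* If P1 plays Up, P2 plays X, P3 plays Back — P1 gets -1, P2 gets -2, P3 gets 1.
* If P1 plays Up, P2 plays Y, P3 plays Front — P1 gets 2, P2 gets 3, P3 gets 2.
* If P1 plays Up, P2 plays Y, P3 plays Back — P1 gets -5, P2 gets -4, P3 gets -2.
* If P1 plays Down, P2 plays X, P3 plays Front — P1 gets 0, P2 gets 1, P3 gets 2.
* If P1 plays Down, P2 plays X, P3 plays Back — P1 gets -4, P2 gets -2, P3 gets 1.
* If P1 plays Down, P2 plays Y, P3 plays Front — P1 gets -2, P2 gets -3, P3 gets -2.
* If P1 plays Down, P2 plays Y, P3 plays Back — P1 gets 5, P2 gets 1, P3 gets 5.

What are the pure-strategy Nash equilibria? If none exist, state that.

P1 against (X, Front): payoffs -1, 0 → best response Down.
P1 against (X, Back): payoffs -1, -4 → best response Up.
P1 against (Y, Front): payoffs 2, -2 → best response Up.
P1 against (Y, Back): payoffs -5, 5 → best response Down.
P2 against (Up, Front): payoffs 0, 3 → best response Y.
P2 against (Up, Back): payoffs -2, -4 → best response X.
P2 against (Down, Front): payoffs 1, -3 → best response X.
P2 against (Down, Back): payoffs -2, 1 → best response Y.
P3 against (Up, X): payoffs -2, 1 → best response Back.
P3 against (Up, Y): payoffs 2, -2 → best response Front.
P3 against (Down, X): payoffs 2, 1 → best response Front.
P3 against (Down, Y): payoffs -2, 5 → best response Back.
Mutual best responses: (Up, X, Back); (Up, Y, Front); (Down, X, Front); (Down, Y, Back).

(Up, X, Back); (Up, Y, Front); (Down, X, Front); (Down, Y, Back)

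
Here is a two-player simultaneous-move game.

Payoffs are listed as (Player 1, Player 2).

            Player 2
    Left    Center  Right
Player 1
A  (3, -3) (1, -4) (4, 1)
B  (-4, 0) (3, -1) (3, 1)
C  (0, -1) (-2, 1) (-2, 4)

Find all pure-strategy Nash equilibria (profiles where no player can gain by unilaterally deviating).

For each player, find the best response to each opponent profile; mutual best responses are the pure NE.
Player 1 against Left: payoffs 3, -4, 0 → best response A.
Player 1 against Center: payoffs 1, 3, -2 → best response B.
Player 1 against Right: payoffs 4, 3, -2 → best response A.
Player 2 against A: payoffs -3, -4, 1 → best response Right.
Player 2 against B: payoffs 0, -1, 1 → best response Right.
Player 2 against C: payoffs -1, 1, 4 → best response Right.
Mutual best responses: (A, Right).

(A, Right)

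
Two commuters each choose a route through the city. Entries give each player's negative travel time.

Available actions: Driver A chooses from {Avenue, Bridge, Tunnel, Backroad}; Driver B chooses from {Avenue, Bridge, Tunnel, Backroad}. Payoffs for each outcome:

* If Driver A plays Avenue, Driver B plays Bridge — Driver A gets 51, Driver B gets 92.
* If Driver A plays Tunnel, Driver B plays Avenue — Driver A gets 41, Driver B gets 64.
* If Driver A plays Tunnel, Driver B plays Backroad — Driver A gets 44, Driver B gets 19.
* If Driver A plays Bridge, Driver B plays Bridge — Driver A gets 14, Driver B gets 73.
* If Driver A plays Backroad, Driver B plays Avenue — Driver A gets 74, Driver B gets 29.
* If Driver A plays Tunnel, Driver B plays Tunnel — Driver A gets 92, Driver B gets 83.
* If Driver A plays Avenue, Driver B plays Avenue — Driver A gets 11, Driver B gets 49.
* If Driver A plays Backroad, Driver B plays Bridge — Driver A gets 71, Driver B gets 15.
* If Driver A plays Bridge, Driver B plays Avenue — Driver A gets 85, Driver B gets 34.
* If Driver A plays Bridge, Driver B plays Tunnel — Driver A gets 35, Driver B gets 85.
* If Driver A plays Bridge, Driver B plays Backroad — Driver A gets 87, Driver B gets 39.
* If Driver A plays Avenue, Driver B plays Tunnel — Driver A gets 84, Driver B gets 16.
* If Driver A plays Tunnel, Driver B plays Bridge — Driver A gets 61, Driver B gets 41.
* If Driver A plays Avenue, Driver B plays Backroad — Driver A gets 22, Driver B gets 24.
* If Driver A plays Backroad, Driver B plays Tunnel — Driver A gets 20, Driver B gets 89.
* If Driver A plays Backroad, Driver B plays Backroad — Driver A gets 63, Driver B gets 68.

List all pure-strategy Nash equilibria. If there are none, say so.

(Tunnel, Tunnel)

For each player, find the best response to each opponent profile; mutual best responses are the pure NE.
Driver A against Avenue: payoffs 11, 85, 41, 74 → best response Bridge.
Driver A against Bridge: payoffs 51, 14, 61, 71 → best response Backroad.
Driver A against Tunnel: payoffs 84, 35, 92, 20 → best response Tunnel.
Driver A against Backroad: payoffs 22, 87, 44, 63 → best response Bridge.
Driver B against Avenue: payoffs 49, 92, 16, 24 → best response Bridge.
Driver B against Bridge: payoffs 34, 73, 85, 39 → best response Tunnel.
Driver B against Tunnel: payoffs 64, 41, 83, 19 → best response Tunnel.
Driver B against Backroad: payoffs 29, 15, 89, 68 → best response Tunnel.
Mutual best responses: (Tunnel, Tunnel).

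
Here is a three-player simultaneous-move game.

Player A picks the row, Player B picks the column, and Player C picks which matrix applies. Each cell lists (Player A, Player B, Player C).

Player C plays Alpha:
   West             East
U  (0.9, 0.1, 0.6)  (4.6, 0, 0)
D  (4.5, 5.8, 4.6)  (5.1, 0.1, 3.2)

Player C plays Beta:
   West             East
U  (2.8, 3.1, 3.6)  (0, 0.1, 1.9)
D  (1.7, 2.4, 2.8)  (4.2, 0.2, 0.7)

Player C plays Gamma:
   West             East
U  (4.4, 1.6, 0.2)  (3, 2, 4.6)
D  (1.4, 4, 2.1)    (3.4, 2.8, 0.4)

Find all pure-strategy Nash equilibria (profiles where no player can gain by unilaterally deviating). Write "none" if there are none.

The pure Nash equilibria are (U, West, Beta) and (D, West, Alpha).

(U, West, Alpha): Player A can switch to D (0.9 → 4.5). Not NE.
(U, West, Beta): Player A gets 2.8, best alternative 1.7; Player B gets 3.1, best alternative 0.1; Player C gets 3.6, best alternative 0.6. No profitable deviation — NE.
(U, West, Gamma): Player B can switch to East (1.6 → 2). Not NE.
(U, East, Alpha): Player A can switch to D (4.6 → 5.1). Not NE.
(U, East, Beta): Player A can switch to D (0 → 4.2). Not NE.
(U, East, Gamma): Player A can switch to D (3 → 3.4). Not NE.
(D, West, Alpha): Player A gets 4.5, best alternative 0.9; Player B gets 5.8, best alternative 0.1; Player C gets 4.6, best alternative 2.8. No profitable deviation — NE.
(D, West, Beta): Player A can switch to U (1.7 → 2.8). Not NE.
(D, West, Gamma): Player A can switch to U (1.4 → 4.4). Not NE.
(D, East, Alpha): Player B can switch to West (0.1 → 5.8). Not NE.
(The remaining 2 profiles each have a profitable deviation by the same check.)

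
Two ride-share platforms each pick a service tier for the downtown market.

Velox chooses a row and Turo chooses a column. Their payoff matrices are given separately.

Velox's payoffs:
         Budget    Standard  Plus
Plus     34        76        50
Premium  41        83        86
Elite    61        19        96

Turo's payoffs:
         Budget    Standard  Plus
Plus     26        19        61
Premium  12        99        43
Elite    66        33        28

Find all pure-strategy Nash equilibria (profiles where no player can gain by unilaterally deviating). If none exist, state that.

(Premium, Standard), (Elite, Budget)

(Plus, Budget): Velox can switch to Premium (34 → 41). Not NE.
(Plus, Standard): Velox can switch to Premium (76 → 83). Not NE.
(Plus, Plus): Velox can switch to Premium (50 → 86). Not NE.
(Premium, Budget): Velox can switch to Elite (41 → 61). Not NE.
(Premium, Standard): Velox gets 83, best alternative 76; Turo gets 99, best alternative 43. No profitable deviation — NE.
(Premium, Plus): Velox can switch to Elite (86 → 96). Not NE.
(Elite, Budget): Velox gets 61, best alternative 41; Turo gets 66, best alternative 33. No profitable deviation — NE.
(Elite, Standard): Velox can switch to Plus (19 → 76). Not NE.
(Elite, Plus): Turo can switch to Budget (28 → 66). Not NE.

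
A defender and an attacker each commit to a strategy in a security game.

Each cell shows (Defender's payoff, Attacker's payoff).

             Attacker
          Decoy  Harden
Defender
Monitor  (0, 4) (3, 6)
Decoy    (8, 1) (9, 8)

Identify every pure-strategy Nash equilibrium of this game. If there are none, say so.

(Decoy, Harden)

Defender against Decoy: payoffs 0, 8 → best response Decoy.
Defender against Harden: payoffs 3, 9 → best response Decoy.
Attacker against Monitor: payoffs 4, 6 → best response Harden.
Attacker against Decoy: payoffs 1, 8 → best response Harden.
Mutual best responses: (Decoy, Harden).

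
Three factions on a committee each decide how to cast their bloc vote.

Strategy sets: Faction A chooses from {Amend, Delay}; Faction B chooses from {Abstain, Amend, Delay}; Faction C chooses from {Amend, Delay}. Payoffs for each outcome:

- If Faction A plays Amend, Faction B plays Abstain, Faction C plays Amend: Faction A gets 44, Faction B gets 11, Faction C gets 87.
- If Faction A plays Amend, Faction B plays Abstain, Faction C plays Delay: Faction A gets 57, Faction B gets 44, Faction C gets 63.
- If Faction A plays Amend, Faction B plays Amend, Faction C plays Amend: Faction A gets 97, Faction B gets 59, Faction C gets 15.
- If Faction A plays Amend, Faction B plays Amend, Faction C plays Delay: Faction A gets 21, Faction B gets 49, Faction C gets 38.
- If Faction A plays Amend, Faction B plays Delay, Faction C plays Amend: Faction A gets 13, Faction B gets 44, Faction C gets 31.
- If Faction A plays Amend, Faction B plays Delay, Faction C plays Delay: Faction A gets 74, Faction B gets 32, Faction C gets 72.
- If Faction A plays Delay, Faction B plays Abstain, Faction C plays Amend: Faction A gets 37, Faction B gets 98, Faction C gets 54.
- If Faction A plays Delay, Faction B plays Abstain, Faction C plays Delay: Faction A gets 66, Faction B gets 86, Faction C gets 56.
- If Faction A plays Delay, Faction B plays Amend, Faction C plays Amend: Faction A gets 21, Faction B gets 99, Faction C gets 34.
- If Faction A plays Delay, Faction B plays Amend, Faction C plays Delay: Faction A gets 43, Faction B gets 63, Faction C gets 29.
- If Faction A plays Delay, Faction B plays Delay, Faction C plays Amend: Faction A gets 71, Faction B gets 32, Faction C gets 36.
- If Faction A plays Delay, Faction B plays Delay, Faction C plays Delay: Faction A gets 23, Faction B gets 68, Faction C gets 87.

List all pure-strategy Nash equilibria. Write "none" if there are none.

Pure NE: (Delay, Abstain, Delay)

Check each profile: it is a Nash equilibrium iff no player can strictly gain by switching unilaterally.
(Amend, Abstain, Amend): Faction B can switch to Amend (11 → 59). Not NE.
(Amend, Abstain, Delay): Faction A can switch to Delay (57 → 66). Not NE.
(Amend, Amend, Amend): Faction C can switch to Delay (15 → 38). Not NE.
(Amend, Amend, Delay): Faction A can switch to Delay (21 → 43). Not NE.
(Amend, Delay, Amend): Faction A can switch to Delay (13 → 71). Not NE.
(Amend, Delay, Delay): Faction B can switch to Abstain (32 → 44). Not NE.
(Delay, Abstain, Amend): Faction A can switch to Amend (37 → 44). Not NE.
(Delay, Abstain, Delay): Faction A gets 66, best alternative 57; Faction B gets 86, best alternative 68; Faction C gets 56, best alternative 54. No profitable deviation — NE.
(Delay, Amend, Amend): Faction A can switch to Amend (21 → 97). Not NE.
(Delay, Amend, Delay): Faction B can switch to Abstain (63 → 86). Not NE.
(Delay, Delay, Amend): Faction B can switch to Abstain (32 → 98). Not NE.
(The remaining 1 profile has a profitable deviation by the same check.)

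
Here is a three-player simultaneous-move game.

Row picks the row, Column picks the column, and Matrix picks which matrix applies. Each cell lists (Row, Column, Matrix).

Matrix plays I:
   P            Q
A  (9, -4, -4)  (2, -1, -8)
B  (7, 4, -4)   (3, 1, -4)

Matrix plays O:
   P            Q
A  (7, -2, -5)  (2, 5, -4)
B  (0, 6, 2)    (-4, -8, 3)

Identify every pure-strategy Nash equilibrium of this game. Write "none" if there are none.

Check each profile: it is a Nash equilibrium iff no player can strictly gain by switching unilaterally.
(A, P, I): Column can switch to Q (-4 → -1). Not NE.
(A, P, O): Column can switch to Q (-2 → 5). Not NE.
(A, Q, I): Row can switch to B (2 → 3). Not NE.
(A, Q, O): Row gets 2, best alternative -4; Column gets 5, best alternative -2; Matrix gets -4, best alternative -8. No profitable deviation — NE.
(B, P, I): Row can switch to A (7 → 9). Not NE.
(B, P, O): Row can switch to A (0 → 7). Not NE.
(B, Q, I): Column can switch to P (1 → 4). Not NE.
(B, Q, O): Row can switch to A (-4 → 2). Not NE.

(A, Q, O)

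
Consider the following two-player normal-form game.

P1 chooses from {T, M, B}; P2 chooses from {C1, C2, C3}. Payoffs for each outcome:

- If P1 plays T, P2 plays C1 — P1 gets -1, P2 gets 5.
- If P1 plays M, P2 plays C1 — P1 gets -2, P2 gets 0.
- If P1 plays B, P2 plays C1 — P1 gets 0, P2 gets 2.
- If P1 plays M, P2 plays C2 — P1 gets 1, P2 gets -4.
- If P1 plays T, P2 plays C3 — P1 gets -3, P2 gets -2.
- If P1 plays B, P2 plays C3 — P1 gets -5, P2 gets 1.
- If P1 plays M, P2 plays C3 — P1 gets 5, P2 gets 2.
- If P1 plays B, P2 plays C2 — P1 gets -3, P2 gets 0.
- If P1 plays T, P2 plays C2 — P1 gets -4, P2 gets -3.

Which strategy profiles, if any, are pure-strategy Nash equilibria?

P1 against C1: payoffs -1, -2, 0 → best response B.
P1 against C2: payoffs -4, 1, -3 → best response M.
P1 against C3: payoffs -3, 5, -5 → best response M.
P2 against T: payoffs 5, -3, -2 → best response C1.
P2 against M: payoffs 0, -4, 2 → best response C3.
P2 against B: payoffs 2, 0, 1 → best response C1.
Mutual best responses: (M, C3); (B, C1).

(M, C3); (B, C1)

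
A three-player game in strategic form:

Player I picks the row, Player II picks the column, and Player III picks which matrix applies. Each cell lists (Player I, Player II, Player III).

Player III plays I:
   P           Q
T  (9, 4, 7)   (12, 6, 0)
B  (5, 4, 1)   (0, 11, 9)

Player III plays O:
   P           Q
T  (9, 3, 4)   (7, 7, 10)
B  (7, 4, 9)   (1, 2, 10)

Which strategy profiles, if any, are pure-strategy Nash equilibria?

(T, P, I): Player II can switch to Q (4 → 6). Not NE.
(T, P, O): Player II can switch to Q (3 → 7). Not NE.
(T, Q, I): Player III can switch to O (0 → 10). Not NE.
(T, Q, O): Player I gets 7, best alternative 1; Player II gets 7, best alternative 3; Player III gets 10, best alternative 0. No profitable deviation — NE.
(B, P, I): Player I can switch to T (5 → 9). Not NE.
(B, P, O): Player I can switch to T (7 → 9). Not NE.
(B, Q, I): Player I can switch to T (0 → 12). Not NE.
(B, Q, O): Player I can switch to T (1 → 7). Not NE.

(T, Q, O)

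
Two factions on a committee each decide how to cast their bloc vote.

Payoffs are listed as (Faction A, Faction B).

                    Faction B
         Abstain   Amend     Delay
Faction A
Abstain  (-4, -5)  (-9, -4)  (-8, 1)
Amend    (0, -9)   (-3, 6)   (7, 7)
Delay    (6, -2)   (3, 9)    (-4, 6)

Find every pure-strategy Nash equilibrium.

The pure Nash equilibria are (Amend, Delay), (Delay, Amend).

For each strategy profile, look for a profitable unilateral deviation.
(Abstain, Abstain): Faction A can switch to Amend (-4 → 0). Not NE.
(Abstain, Amend): Faction A can switch to Amend (-9 → -3). Not NE.
(Abstain, Delay): Faction A can switch to Amend (-8 → 7). Not NE.
(Amend, Abstain): Faction A can switch to Delay (0 → 6). Not NE.
(Amend, Amend): Faction A can switch to Delay (-3 → 3). Not NE.
(Amend, Delay): Faction A gets 7, best alternative -4; Faction B gets 7, best alternative 6. No profitable deviation — NE.
(Delay, Abstain): Faction B can switch to Amend (-2 → 9). Not NE.
(Delay, Amend): Faction A gets 3, best alternative -3; Faction B gets 9, best alternative 6. No profitable deviation — NE.
(Delay, Delay): Faction A can switch to Amend (-4 → 7). Not NE.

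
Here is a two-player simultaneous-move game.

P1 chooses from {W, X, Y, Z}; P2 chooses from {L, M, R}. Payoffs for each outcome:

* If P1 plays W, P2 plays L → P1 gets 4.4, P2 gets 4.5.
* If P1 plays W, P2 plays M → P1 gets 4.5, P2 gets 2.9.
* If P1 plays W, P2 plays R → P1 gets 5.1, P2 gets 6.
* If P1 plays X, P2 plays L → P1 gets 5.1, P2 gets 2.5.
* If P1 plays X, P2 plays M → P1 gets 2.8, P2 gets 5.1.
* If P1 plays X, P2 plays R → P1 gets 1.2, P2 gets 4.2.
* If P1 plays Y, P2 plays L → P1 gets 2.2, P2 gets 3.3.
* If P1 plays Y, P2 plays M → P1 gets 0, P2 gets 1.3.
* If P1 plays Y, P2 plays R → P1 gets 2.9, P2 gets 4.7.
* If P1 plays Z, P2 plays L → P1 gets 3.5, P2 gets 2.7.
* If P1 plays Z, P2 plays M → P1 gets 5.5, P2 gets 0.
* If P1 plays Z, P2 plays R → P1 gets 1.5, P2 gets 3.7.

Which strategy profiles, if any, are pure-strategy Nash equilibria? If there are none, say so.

(W, R)

(W, L): P1 can switch to X (4.4 → 5.1). Not NE.
(W, M): P1 can switch to Z (4.5 → 5.5). Not NE.
(W, R): P1 gets 5.1, best alternative 2.9; P2 gets 6, best alternative 4.5. No profitable deviation — NE.
(X, L): P2 can switch to M (2.5 → 5.1). Not NE.
(X, M): P1 can switch to W (2.8 → 4.5). Not NE.
(X, R): P1 can switch to W (1.2 → 5.1). Not NE.
(Y, L): P1 can switch to W (2.2 → 4.4). Not NE.
(Y, M): P1 can switch to W (0 → 4.5). Not NE.
(Y, R): P1 can switch to W (2.9 → 5.1). Not NE.
(Z, L): P1 can switch to W (3.5 → 4.4). Not NE.
(Z, M): P2 can switch to L (0 → 2.7). Not NE.
(Z, R): P1 can switch to W (1.5 → 5.1). Not NE.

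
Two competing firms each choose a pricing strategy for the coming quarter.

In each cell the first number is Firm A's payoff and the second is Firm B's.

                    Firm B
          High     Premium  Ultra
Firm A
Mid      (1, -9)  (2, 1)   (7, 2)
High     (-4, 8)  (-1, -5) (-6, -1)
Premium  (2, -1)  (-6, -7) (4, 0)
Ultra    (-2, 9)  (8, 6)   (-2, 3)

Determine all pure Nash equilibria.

Pure NE: (Mid, Ultra)

Firm A against High: payoffs 1, -4, 2, -2 → best response Premium.
Firm A against Premium: payoffs 2, -1, -6, 8 → best response Ultra.
Firm A against Ultra: payoffs 7, -6, 4, -2 → best response Mid.
Firm B against Mid: payoffs -9, 1, 2 → best response Ultra.
Firm B against High: payoffs 8, -5, -1 → best response High.
Firm B against Premium: payoffs -1, -7, 0 → best response Ultra.
Firm B against Ultra: payoffs 9, 6, 3 → best response High.
Mutual best responses: (Mid, Ultra).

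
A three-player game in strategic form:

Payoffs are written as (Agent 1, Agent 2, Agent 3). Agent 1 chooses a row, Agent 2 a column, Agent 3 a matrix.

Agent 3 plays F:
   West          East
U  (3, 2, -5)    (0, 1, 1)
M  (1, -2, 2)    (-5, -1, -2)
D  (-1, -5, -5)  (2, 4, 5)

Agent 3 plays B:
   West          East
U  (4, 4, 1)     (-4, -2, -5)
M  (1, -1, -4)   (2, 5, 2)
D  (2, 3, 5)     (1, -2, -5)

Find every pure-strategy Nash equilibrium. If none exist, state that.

Check each profile: it is a Nash equilibrium iff no player can strictly gain by switching unilaterally.
(U, West, F): Agent 3 can switch to B (-5 → 1). Not NE.
(U, West, B): Agent 1 gets 4, best alternative 2; Agent 2 gets 4, best alternative -2; Agent 3 gets 1, best alternative -5. No profitable deviation — NE.
(U, East, F): Agent 1 can switch to D (0 → 2). Not NE.
(U, East, B): Agent 1 can switch to M (-4 → 2). Not NE.
(M, West, F): Agent 1 can switch to U (1 → 3). Not NE.
(M, West, B): Agent 1 can switch to U (1 → 4). Not NE.
(M, East, F): Agent 1 can switch to U (-5 → 0). Not NE.
(M, East, B): Agent 1 gets 2, best alternative 1; Agent 2 gets 5, best alternative -1; Agent 3 gets 2, best alternative -2. No profitable deviation — NE.
(D, West, F): Agent 1 can switch to U (-1 → 3). Not NE.
(D, West, B): Agent 1 can switch to U (2 → 4). Not NE.
(D, East, F): Agent 1 gets 2, best alternative 0; Agent 2 gets 4, best alternative -5; Agent 3 gets 5, best alternative -5. No profitable deviation — NE.
(The remaining 1 profile has a profitable deviation by the same check.)

The pure Nash equilibria are (U, West, B) and (M, East, B) and (D, East, F).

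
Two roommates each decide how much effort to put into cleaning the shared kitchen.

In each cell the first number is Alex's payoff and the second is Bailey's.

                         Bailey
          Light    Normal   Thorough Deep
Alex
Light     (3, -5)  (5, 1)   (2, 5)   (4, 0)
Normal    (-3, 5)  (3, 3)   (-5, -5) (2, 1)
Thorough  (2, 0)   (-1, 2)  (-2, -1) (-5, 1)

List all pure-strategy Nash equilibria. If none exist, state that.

Check each profile: it is a Nash equilibrium iff no player can strictly gain by switching unilaterally.
(Light, Light): Bailey can switch to Normal (-5 → 1). Not NE.
(Light, Normal): Bailey can switch to Thorough (1 → 5). Not NE.
(Light, Thorough): Alex gets 2, best alternative -2; Bailey gets 5, best alternative 1. No profitable deviation — NE.
(Light, Deep): Bailey can switch to Normal (0 → 1). Not NE.
(Normal, Light): Alex can switch to Light (-3 → 3). Not NE.
(Normal, Normal): Alex can switch to Light (3 → 5). Not NE.
(Normal, Thorough): Alex can switch to Light (-5 → 2). Not NE.
(Normal, Deep): Alex can switch to Light (2 → 4). Not NE.
(Thorough, Light): Alex can switch to Light (2 → 3). Not NE.
(The remaining 3 profiles each have a profitable deviation by the same check.)

Pure NE: (Light, Thorough)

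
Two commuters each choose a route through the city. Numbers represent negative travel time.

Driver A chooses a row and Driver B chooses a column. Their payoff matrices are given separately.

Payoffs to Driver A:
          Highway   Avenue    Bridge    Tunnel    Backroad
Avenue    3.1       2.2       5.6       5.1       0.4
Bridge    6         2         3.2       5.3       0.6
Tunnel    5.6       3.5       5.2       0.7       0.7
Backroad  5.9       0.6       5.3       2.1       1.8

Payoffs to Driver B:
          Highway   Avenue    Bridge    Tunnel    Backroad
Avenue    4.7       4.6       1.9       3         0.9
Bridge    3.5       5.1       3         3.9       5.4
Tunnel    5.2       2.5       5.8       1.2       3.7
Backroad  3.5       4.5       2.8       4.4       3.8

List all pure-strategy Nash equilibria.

No pure-strategy Nash equilibrium.

Driver A against Highway: payoffs 3.1, 6, 5.6, 5.9 → best response Bridge.
Driver A against Avenue: payoffs 2.2, 2, 3.5, 0.6 → best response Tunnel.
Driver A against Bridge: payoffs 5.6, 3.2, 5.2, 5.3 → best response Avenue.
Driver A against Tunnel: payoffs 5.1, 5.3, 0.7, 2.1 → best response Bridge.
Driver A against Backroad: payoffs 0.4, 0.6, 0.7, 1.8 → best response Backroad.
Driver B against Avenue: payoffs 4.7, 4.6, 1.9, 3, 0.9 → best response Highway.
Driver B against Bridge: payoffs 3.5, 5.1, 3, 3.9, 5.4 → best response Backroad.
Driver B against Tunnel: payoffs 5.2, 2.5, 5.8, 1.2, 3.7 → best response Bridge.
Driver B against Backroad: payoffs 3.5, 4.5, 2.8, 4.4, 3.8 → best response Avenue.
No profile is a mutual best response for all players.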